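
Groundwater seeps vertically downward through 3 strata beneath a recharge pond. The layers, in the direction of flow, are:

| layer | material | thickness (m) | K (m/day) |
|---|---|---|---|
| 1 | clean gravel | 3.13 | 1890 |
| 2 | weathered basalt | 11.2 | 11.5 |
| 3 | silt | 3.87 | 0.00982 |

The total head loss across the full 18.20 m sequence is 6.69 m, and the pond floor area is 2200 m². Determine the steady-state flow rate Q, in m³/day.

Flow is perpendicular to layering, so the layers act in series and the equivalent K is the thickness-weighted harmonic mean.
Total thickness L = 3.13 + 11.2 + 3.87 = 18.20 m.
Σ(b_i/K_i) = 3.13/1890 + 11.2/11.5 + 3.87/0.00982 = 395.1 d.
K_eq = L / Σ(b_i/K_i) = 18.20 / 395.1 = 0.04607 m/day.
Q = K_eq · A · (Δh/L) = 0.04607 × 2200 × (6.69/18.20) = 37.25 m³/day.

37.3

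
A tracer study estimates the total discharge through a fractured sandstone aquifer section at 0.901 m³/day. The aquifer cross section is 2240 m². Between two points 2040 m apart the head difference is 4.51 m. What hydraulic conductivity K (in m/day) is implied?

0.182

Hydraulic gradient i = Δh / L = 4.51 / 2040 = 0.002211.
From Q = K·A·i, K = Q / (A·i) = 0.901 / (2240 × 0.002211) = 0.1819 m/day.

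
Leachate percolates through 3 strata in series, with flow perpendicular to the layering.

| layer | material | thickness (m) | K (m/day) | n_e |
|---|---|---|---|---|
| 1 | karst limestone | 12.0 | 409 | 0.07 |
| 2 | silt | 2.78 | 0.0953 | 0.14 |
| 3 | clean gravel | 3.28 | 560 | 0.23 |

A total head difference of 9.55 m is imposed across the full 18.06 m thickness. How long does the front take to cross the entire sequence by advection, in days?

With flow normal to the layers, continuity requires the same specific discharge q through every layer.
Σ(b_i/K_i) = 12.0/409 + 2.78/0.0953 + 3.28/560 = 29.21 d.
q = Δh / Σ(b_i/K_i) = 9.55 / 29.21 = 0.3270 m/day.
In each layer the seepage velocity is v_i = q/n_i, so the layer transit time is t_i = b_i·n_i / q:
  layer 1 (karst limestone): t_1 = 12.0 × 0.07 / 0.3270 = 2.569 d
  layer 2 (silt): t_2 = 2.78 × 0.14 / 0.3270 = 1.190 d
  layer 3 (clean gravel): t_3 = 3.28 × 0.23 / 0.3270 = 2.307 d
Total t = Σ t_i = 6.066 days.

6.07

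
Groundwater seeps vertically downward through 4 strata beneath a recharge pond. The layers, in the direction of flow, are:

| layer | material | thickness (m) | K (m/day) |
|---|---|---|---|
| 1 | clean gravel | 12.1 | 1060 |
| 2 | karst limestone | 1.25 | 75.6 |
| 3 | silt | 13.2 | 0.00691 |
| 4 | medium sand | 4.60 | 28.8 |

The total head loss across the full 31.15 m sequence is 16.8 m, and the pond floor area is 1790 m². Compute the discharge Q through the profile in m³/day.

15.7

Flow is perpendicular to layering, so the layers act in series and the equivalent K is the thickness-weighted harmonic mean.
Total thickness L = 12.1 + 1.25 + 13.2 + 4.60 = 31.15 m.
Σ(b_i/K_i) = 12.1/1060 + 1.25/75.6 + 13.2/0.00691 + 4.60/28.8 = 1910 d.
K_eq = L / Σ(b_i/K_i) = 31.15 / 1910 = 0.01630 m/day.
Q = K_eq · A · (Δh/L) = 0.01630 × 1790 × (16.8/31.15) = 15.74 m³/day.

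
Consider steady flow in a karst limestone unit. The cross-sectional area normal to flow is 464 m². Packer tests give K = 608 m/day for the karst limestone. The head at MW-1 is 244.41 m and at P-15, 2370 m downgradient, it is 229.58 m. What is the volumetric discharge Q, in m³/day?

Hydraulic gradient i = (244.41 − 229.58) / 2370 = 14.83 / 2370 = 0.006257.
Darcy's law: Q = K · A · i = 608.0 × 464.0 × 0.006257 = 1765 m³/day.

1770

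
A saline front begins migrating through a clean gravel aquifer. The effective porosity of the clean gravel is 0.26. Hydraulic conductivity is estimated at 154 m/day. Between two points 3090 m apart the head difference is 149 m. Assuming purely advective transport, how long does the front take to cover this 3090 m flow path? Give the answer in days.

108

Hydraulic gradient i = Δh / L = 149 / 3090 = 0.04822.
Darcy flux q = K · i = 154.0 × 0.04822 = 7.426 m/day.
Seepage velocity v = q / n_e = 7.426 / 0.26 = 28.56 m/day.
Travel time t = L / v = 3090 / 28.56 = 108.2 days.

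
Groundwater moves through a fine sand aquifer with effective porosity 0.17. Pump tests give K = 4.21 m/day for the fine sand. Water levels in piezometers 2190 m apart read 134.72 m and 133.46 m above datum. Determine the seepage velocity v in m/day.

0.0142

Hydraulic gradient i = (134.72 − 133.46) / 2190 = 1.26 / 2190 = 0.0005753.
Darcy flux q = K · i = 4.210 × 0.0005753 = 0.002422 m/day.
Seepage velocity v = q / n_e = 0.002422 / 0.17 = 0.01425 m/day.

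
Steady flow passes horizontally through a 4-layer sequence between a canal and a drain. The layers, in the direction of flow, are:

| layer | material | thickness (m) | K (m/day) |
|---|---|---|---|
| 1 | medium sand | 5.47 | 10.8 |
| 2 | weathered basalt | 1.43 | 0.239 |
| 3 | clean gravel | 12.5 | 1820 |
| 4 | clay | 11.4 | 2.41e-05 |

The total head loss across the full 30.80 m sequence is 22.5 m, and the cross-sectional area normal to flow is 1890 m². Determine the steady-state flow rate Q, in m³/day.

Flow is perpendicular to layering, so the layers act in series and the equivalent K is the thickness-weighted harmonic mean.
Total thickness L = 5.47 + 1.43 + 12.5 + 11.4 = 30.80 m.
Σ(b_i/K_i) = 5.47/10.8 + 1.43/0.239 + 12.5/1820 + 11.4/2.41e-05 = 4.730e+05 d.
K_eq = L / Σ(b_i/K_i) = 30.80 / 4.730e+05 = 6.511e-05 m/day.
Q = K_eq · A · (Δh/L) = 6.511e-05 × 1890 × (22.5/30.80) = 0.08990 m³/day.

0.0899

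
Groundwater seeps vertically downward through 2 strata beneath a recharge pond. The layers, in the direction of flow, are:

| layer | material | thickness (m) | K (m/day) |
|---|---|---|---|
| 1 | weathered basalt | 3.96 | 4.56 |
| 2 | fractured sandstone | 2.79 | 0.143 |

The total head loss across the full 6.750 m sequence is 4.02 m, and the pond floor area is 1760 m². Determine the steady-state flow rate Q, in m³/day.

347

Flow is perpendicular to layering, so the layers act in series and the equivalent K is the thickness-weighted harmonic mean.
Total thickness L = 3.96 + 2.79 = 6.750 m.
Σ(b_i/K_i) = 3.96/4.56 + 2.79/0.143 = 20.38 d.
K_eq = L / Σ(b_i/K_i) = 6.750 / 20.38 = 0.3312 m/day.
Q = K_eq · A · (Δh/L) = 0.3312 × 1760 × (4.02/6.750) = 347.2 m³/day.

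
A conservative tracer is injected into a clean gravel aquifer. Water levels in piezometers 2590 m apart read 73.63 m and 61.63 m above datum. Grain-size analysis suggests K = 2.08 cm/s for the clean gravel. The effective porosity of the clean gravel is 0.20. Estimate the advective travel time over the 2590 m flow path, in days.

62.2

Convert K: 2.08 cm/s × 864 = 1797 m/day.
Hydraulic gradient i = (73.63 − 61.63) / 2590 = 12 / 2590 = 0.004633.
Darcy flux q = K · i = 1797 × 0.004633 = 8.326 m/day.
Seepage velocity v = q / n_e = 8.326 / 0.20 = 41.63 m/day.
Travel time t = L / v = 2590 / 41.63 = 62.21 days.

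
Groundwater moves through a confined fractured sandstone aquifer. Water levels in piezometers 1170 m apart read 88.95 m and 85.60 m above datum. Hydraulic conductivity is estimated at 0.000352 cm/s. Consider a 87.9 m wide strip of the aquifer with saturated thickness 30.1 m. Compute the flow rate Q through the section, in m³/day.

Convert K: 0.000352 cm/s × 864 = 0.3041 m/day.
Cross-sectional area A = 87.9 × 30.1 = 2646 m².
Hydraulic gradient i = (88.95 − 85.60) / 1170 = 3.35 / 1170 = 0.002863.
Darcy's law: Q = K · A · i = 0.3041 × 2646 × 0.002863 = 2.304 m³/day.

2.30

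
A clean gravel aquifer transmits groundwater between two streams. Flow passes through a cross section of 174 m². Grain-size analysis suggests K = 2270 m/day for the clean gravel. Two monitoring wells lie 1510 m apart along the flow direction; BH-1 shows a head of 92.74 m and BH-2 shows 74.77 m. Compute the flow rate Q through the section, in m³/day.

Hydraulic gradient i = (92.74 − 74.77) / 1510 = 17.97 / 1510 = 0.01190.
Darcy's law: Q = K · A · i = 2270 × 174.0 × 0.01190 = 4701 m³/day.

4700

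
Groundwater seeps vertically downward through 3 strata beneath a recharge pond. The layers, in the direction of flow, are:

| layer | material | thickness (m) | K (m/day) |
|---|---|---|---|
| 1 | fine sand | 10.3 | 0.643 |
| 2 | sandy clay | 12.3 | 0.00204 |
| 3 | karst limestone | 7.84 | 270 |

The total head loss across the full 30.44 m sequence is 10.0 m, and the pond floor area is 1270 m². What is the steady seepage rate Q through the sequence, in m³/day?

Flow is perpendicular to layering, so the layers act in series and the equivalent K is the thickness-weighted harmonic mean.
Total thickness L = 10.3 + 12.3 + 7.84 = 30.44 m.
Σ(b_i/K_i) = 10.3/0.643 + 12.3/0.00204 + 7.84/270 = 6045 d.
K_eq = L / Σ(b_i/K_i) = 30.44 / 6045 = 0.005035 m/day.
Q = K_eq · A · (Δh/L) = 0.005035 × 1270 × (10.0/30.44) = 2.101 m³/day.

2.10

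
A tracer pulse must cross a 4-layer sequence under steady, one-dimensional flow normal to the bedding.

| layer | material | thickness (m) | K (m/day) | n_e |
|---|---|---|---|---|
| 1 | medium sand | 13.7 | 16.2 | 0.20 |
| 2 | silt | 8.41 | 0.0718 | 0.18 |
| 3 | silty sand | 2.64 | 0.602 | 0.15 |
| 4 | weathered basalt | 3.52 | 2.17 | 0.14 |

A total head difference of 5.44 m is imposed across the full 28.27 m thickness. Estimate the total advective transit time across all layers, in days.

With flow normal to the layers, continuity requires the same specific discharge q through every layer.
Σ(b_i/K_i) = 13.7/16.2 + 8.41/0.0718 + 2.64/0.602 + 3.52/2.17 = 124.0 d.
q = Δh / Σ(b_i/K_i) = 5.44 / 124.0 = 0.04388 m/day.
In each layer the seepage velocity is v_i = q/n_i, so the layer transit time is t_i = b_i·n_i / q:
  layer 1 (medium sand): t_1 = 13.7 × 0.20 / 0.04388 = 62.45 d
  layer 2 (silt): t_2 = 8.41 × 0.18 / 0.04388 = 34.50 d
  layer 3 (silty sand): t_3 = 2.64 × 0.15 / 0.04388 = 9.025 d
  layer 4 (weathered basalt): t_4 = 3.52 × 0.14 / 0.04388 = 11.23 d
Total t = Σ t_i = 117.2 days.

117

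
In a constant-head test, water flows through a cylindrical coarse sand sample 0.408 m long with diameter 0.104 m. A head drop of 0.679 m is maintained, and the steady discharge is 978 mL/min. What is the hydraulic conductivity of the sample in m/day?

Cross-sectional area A = π·(d/2)² = π × (0.104/2)² = 0.008495 m².
Convert discharge: 978 mL/min = 1.630e-05 m³/s.
Darcy's law rearranged: K = Q·L / (A·Δh) = 1.630e-05 × 0.408 / (0.008495 × 0.679) = 0.001153 m/s = 99.62 m/day.

99.6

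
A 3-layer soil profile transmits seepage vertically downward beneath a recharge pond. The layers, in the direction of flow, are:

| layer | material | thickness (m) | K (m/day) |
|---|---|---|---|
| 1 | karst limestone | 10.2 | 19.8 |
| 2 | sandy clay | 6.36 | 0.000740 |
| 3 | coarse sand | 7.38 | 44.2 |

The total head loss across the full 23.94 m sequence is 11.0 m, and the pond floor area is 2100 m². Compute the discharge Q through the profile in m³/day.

2.69

Flow is perpendicular to layering, so the layers act in series and the equivalent K is the thickness-weighted harmonic mean.
Total thickness L = 10.2 + 6.36 + 7.38 = 23.94 m.
Σ(b_i/K_i) = 10.2/19.8 + 6.36/0.000740 + 7.38/44.2 = 8595 d.
K_eq = L / Σ(b_i/K_i) = 23.94 / 8595 = 0.002785 m/day.
Q = K_eq · A · (Δh/L) = 0.002785 × 2100 × (11.0/23.94) = 2.688 m³/day.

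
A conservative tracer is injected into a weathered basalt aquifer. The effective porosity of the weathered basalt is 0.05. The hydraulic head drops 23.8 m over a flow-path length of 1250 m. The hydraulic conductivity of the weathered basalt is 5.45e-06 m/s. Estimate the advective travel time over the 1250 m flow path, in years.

Convert K: 5.45e-06 m/s × 86400 = 0.4709 m/day.
Hydraulic gradient i = Δh / L = 23.8 / 1250 = 0.01904.
Darcy flux q = K · i = 0.4709 × 0.01904 = 0.008966 m/day.
Seepage velocity v = q / n_e = 0.008966 / 0.05 = 0.1793 m/day.
Travel time t = L / v = 1250 / 0.1793 = 6971 days = 19.09 years.

19.1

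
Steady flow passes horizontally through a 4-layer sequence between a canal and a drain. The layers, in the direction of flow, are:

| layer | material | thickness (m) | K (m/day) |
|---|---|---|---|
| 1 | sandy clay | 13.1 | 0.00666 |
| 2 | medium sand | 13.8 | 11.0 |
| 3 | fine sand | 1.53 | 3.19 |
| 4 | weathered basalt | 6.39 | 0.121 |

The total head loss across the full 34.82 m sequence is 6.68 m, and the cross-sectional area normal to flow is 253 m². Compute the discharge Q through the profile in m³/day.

Flow is perpendicular to layering, so the layers act in series and the equivalent K is the thickness-weighted harmonic mean.
Total thickness L = 13.1 + 13.8 + 1.53 + 6.39 = 34.82 m.
Σ(b_i/K_i) = 13.1/0.00666 + 13.8/11.0 + 1.53/3.19 + 6.39/0.121 = 2022 d.
K_eq = L / Σ(b_i/K_i) = 34.82 / 2022 = 0.01722 m/day.
Q = K_eq · A · (Δh/L) = 0.01722 × 253 × (6.68/34.82) = 0.8360 m³/day.

0.836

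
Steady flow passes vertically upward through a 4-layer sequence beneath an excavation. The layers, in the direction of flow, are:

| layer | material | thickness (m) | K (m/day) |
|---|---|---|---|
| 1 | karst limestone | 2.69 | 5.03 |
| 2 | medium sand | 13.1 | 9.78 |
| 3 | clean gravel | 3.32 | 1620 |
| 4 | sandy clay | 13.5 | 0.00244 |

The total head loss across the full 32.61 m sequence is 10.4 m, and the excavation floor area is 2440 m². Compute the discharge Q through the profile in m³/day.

4.58

Flow is perpendicular to layering, so the layers act in series and the equivalent K is the thickness-weighted harmonic mean.
Total thickness L = 2.69 + 13.1 + 3.32 + 13.5 = 32.61 m.
Σ(b_i/K_i) = 2.69/5.03 + 13.1/9.78 + 3.32/1620 + 13.5/0.00244 = 5535 d.
K_eq = L / Σ(b_i/K_i) = 32.61 / 5535 = 0.005892 m/day.
Q = K_eq · A · (Δh/L) = 0.005892 × 2440 × (10.4/32.61) = 4.585 m³/day.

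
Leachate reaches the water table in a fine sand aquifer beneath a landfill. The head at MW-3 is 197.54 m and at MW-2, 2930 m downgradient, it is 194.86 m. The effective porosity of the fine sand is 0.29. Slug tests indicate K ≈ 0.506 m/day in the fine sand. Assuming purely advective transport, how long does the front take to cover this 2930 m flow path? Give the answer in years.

Hydraulic gradient i = (197.54 − 194.86) / 2930 = 2.68 / 2930 = 0.0009147.
Darcy flux q = K · i = 0.5060 × 0.0009147 = 0.0004628 m/day.
Seepage velocity v = q / n_e = 0.0004628 / 0.29 = 0.001596 m/day.
Travel time t = L / v = 2930 / 0.001596 = 1.836e+06 days = 5026 years.

5030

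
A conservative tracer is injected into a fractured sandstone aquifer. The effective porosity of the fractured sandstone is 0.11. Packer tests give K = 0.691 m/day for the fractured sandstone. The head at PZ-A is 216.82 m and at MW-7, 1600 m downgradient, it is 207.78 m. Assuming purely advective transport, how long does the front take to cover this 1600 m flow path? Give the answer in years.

123

Hydraulic gradient i = (216.82 − 207.78) / 1600 = 9.04 / 1600 = 0.005650.
Darcy flux q = K · i = 0.6910 × 0.005650 = 0.003904 m/day.
Seepage velocity v = q / n_e = 0.003904 / 0.11 = 0.03549 m/day.
Travel time t = L / v = 1600 / 0.03549 = 45080 days = 123.4 years.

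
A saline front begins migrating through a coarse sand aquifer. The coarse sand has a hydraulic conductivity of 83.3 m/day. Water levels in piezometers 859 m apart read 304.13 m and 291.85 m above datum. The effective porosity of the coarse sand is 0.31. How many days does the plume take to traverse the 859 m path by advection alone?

224

Hydraulic gradient i = (304.13 − 291.85) / 859 = 12.28 / 859 = 0.01430.
Darcy flux q = K · i = 83.30 × 0.01430 = 1.191 m/day.
Seepage velocity v = q / n_e = 1.191 / 0.31 = 3.841 m/day.
Travel time t = L / v = 859 / 3.841 = 223.6 days.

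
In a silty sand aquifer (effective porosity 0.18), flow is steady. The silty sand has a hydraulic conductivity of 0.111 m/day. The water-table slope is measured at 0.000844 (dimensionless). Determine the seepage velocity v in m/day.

0.000520

Hydraulic gradient i = 0.000844.
Darcy flux q = K · i = 0.1110 × 0.0008440 = 9.368e-05 m/day.
Seepage velocity v = q / n_e = 9.368e-05 / 0.18 = 0.0005205 m/day.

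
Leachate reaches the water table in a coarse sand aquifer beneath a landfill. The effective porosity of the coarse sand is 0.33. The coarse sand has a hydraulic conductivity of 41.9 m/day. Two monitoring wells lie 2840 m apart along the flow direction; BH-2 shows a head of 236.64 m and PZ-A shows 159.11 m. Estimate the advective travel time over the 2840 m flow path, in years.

Hydraulic gradient i = (236.64 − 159.11) / 2840 = 77.53 / 2840 = 0.02730.
Darcy flux q = K · i = 41.90 × 0.02730 = 1.144 m/day.
Seepage velocity v = q / n_e = 1.144 / 0.33 = 3.466 m/day.
Travel time t = L / v = 2840 / 3.466 = 819.3 days = 2.243 years.

2.24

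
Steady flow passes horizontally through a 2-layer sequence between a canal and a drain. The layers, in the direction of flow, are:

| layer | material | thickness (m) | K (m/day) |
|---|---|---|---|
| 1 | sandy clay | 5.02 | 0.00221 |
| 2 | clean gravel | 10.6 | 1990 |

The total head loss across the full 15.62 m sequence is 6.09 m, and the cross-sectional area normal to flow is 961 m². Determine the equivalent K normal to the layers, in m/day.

Flow is perpendicular to layering, so the layers act in series and the equivalent K is the thickness-weighted harmonic mean.
Total thickness L = 5.02 + 10.6 = 15.62 m.
Σ(b_i/K_i) = 5.02/0.00221 + 10.6/1990 = 2271 d.
K_eq = L / Σ(b_i/K_i) = 15.62 / 2271 = 0.006877 m/day.

0.00688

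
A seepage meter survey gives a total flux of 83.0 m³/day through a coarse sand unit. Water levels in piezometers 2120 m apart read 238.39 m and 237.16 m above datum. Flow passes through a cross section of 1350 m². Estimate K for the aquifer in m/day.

Hydraulic gradient i = (238.39 − 237.16) / 2120 = 1.23 / 2120 = 0.0005802.
From Q = K·A·i, K = Q / (A·i) = 83.0 / (1350 × 0.0005802) = 106.0 m/day.

106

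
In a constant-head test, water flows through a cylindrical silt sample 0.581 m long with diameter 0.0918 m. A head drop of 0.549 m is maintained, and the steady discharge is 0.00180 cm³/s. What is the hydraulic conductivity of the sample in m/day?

Cross-sectional area A = π·(d/2)² = π × (0.0918/2)² = 0.006619 m².
Convert discharge: 0.00180 cm³/s = 1.800e-09 m³/s.
Darcy's law rearranged: K = Q·L / (A·Δh) = 1.800e-09 × 0.581 / (0.006619 × 0.549) = 2.878e-07 m/s = 0.02487 m/day.

0.0249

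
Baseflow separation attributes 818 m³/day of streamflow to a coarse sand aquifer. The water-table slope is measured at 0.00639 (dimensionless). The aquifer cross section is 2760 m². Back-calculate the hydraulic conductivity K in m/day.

46.4

Hydraulic gradient i = 0.00639.
From Q = K·A·i, K = Q / (A·i) = 818 / (2760 × 0.006390) = 46.38 m/day.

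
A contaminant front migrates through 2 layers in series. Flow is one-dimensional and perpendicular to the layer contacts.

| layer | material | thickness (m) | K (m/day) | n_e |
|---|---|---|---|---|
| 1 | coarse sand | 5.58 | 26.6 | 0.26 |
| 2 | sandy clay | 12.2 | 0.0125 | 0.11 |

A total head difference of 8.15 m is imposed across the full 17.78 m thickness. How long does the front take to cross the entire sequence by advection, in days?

With flow normal to the layers, continuity requires the same specific discharge q through every layer.
Σ(b_i/K_i) = 5.58/26.6 + 12.2/0.0125 = 976.2 d.
q = Δh / Σ(b_i/K_i) = 8.15 / 976.2 = 0.008349 m/day.
In each layer the seepage velocity is v_i = q/n_i, so the layer transit time is t_i = b_i·n_i / q:
  layer 1 (coarse sand): t_1 = 5.58 × 0.26 / 0.008349 = 173.8 d
  layer 2 (sandy clay): t_2 = 12.2 × 0.11 / 0.008349 = 160.7 d
Total t = Σ t_i = 334.5 days.

335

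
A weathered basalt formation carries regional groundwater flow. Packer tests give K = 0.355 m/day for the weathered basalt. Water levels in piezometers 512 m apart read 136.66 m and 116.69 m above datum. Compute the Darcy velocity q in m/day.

0.0138

Hydraulic gradient i = (136.66 − 116.69) / 512 = 19.97 / 512 = 0.03900.
Specific discharge q = K · i = 0.3550 × 0.03900 = 0.01385 m/day.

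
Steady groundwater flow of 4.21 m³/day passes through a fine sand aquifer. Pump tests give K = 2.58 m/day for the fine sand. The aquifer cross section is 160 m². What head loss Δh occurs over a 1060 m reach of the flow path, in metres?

10.8

From Q = K·A·i, i = Q / (K·A) = 4.21 / (2.580 × 160.0) = 0.01020.
Head loss Δh = i · L = 0.01020 × 1060 = 10.81 m.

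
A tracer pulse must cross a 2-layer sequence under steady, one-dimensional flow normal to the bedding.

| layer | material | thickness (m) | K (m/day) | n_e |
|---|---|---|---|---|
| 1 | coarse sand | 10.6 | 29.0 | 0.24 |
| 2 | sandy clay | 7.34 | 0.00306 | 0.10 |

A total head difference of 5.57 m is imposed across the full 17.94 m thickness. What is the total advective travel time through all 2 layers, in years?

With flow normal to the layers, continuity requires the same specific discharge q through every layer.
Σ(b_i/K_i) = 10.6/29.0 + 7.34/0.00306 = 2399 d.
q = Δh / Σ(b_i/K_i) = 5.57 / 2399 = 0.002322 m/day.
In each layer the seepage velocity is v_i = q/n_i, so the layer transit time is t_i = b_i·n_i / q:
  layer 1 (coarse sand): t_1 = 10.6 × 0.24 / 0.002322 = 1096 d
  layer 2 (sandy clay): t_2 = 7.34 × 0.10 / 0.002322 = 316.1 d
Total t = Σ t_i = 1412 days = 3.865 years.

3.87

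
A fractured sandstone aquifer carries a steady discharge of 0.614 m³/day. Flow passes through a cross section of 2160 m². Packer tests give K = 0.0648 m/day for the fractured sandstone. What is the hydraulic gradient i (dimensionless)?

From Q = K·A·i, i = Q / (K·A) = 0.614 / (0.06480 × 2160) = 0.004387.

0.00439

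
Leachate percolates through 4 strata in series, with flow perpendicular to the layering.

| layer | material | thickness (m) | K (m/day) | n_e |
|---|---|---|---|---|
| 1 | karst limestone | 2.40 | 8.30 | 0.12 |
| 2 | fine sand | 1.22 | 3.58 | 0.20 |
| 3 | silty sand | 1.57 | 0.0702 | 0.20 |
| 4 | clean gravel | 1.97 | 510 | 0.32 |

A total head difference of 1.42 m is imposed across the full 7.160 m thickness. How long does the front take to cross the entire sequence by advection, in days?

23.9

With flow normal to the layers, continuity requires the same specific discharge q through every layer.
Σ(b_i/K_i) = 2.40/8.30 + 1.22/3.58 + 1.57/0.0702 + 1.97/510 = 23.00 d.
q = Δh / Σ(b_i/K_i) = 1.42 / 23.00 = 0.06174 m/day.
In each layer the seepage velocity is v_i = q/n_i, so the layer transit time is t_i = b_i·n_i / q:
  layer 1 (karst limestone): t_1 = 2.40 × 0.12 / 0.06174 = 4.664 d
  layer 2 (fine sand): t_2 = 1.22 × 0.20 / 0.06174 = 3.952 d
  layer 3 (silty sand): t_3 = 1.57 × 0.20 / 0.06174 = 5.086 d
  layer 4 (clean gravel): t_4 = 1.97 × 0.32 / 0.06174 = 10.21 d
Total t = Σ t_i = 23.91 days.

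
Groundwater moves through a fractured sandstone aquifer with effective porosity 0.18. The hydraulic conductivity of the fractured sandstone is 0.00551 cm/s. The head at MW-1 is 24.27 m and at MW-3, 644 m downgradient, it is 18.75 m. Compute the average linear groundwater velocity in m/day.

Convert K: 0.00551 cm/s × 864 = 4.761 m/day.
Hydraulic gradient i = (24.27 − 18.75) / 644 = 5.52 / 644 = 0.008571.
Darcy flux q = K · i = 4.761 × 0.008571 = 0.04081 m/day.
Seepage velocity v = q / n_e = 0.04081 / 0.18 = 0.2267 m/day.

0.227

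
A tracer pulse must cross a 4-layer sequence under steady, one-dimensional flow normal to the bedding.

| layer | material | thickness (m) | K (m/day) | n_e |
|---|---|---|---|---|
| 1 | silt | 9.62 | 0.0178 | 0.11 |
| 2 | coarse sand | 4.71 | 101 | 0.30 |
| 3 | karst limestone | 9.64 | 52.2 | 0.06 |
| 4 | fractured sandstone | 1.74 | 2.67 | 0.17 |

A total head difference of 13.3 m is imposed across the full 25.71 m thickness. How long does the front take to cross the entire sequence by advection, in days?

With flow normal to the layers, continuity requires the same specific discharge q through every layer.
Σ(b_i/K_i) = 9.62/0.0178 + 4.71/101 + 9.64/52.2 + 1.74/2.67 = 541.3 d.
q = Δh / Σ(b_i/K_i) = 13.3 / 541.3 = 0.02457 m/day.
In each layer the seepage velocity is v_i = q/n_i, so the layer transit time is t_i = b_i·n_i / q:
  layer 1 (silt): t_1 = 9.62 × 0.11 / 0.02457 = 43.07 d
  layer 2 (coarse sand): t_2 = 4.71 × 0.30 / 0.02457 = 57.51 d
  layer 3 (karst limestone): t_3 = 9.64 × 0.06 / 0.02457 = 23.54 d
  layer 4 (fractured sandstone): t_4 = 1.74 × 0.17 / 0.02457 = 12.04 d
Total t = Σ t_i = 136.2 days.

136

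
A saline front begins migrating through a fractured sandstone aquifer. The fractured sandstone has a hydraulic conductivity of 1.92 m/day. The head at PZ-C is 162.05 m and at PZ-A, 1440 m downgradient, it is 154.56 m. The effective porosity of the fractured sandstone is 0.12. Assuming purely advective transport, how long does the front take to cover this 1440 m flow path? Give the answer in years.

47.4

Hydraulic gradient i = (162.05 − 154.56) / 1440 = 7.49 / 1440 = 0.005201.
Darcy flux q = K · i = 1.920 × 0.005201 = 0.009987 m/day.
Seepage velocity v = q / n_e = 0.009987 / 0.12 = 0.08322 m/day.
Travel time t = L / v = 1440 / 0.08322 = 17303 days = 47.37 years.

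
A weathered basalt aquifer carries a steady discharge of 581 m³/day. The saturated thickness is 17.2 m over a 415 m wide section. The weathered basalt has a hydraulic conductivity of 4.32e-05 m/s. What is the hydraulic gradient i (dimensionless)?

0.0218

Convert K: 4.32e-05 m/s × 86400 = 3.732 m/day.
Cross-sectional area A = 415 × 17.2 = 7138 m².
From Q = K·A·i, i = Q / (K·A) = 581 / (3.732 × 7138) = 0.02181.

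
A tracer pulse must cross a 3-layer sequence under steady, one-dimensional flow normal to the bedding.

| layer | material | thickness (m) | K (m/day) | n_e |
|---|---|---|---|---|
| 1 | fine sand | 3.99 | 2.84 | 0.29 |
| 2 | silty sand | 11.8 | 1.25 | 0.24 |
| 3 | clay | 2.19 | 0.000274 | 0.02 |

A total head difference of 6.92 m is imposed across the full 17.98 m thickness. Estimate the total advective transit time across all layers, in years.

12.8

With flow normal to the layers, continuity requires the same specific discharge q through every layer.
Σ(b_i/K_i) = 3.99/2.84 + 11.8/1.25 + 2.19/0.000274 = 8004 d.
q = Δh / Σ(b_i/K_i) = 6.92 / 8004 = 0.0008646 m/day.
In each layer the seepage velocity is v_i = q/n_i, so the layer transit time is t_i = b_i·n_i / q:
  layer 1 (fine sand): t_1 = 3.99 × 0.29 / 0.0008646 = 1338 d
  layer 2 (silty sand): t_2 = 11.8 × 0.24 / 0.0008646 = 3275 d
  layer 3 (clay): t_3 = 2.19 × 0.02 / 0.0008646 = 50.66 d
Total t = Σ t_i = 4664 days = 12.77 years.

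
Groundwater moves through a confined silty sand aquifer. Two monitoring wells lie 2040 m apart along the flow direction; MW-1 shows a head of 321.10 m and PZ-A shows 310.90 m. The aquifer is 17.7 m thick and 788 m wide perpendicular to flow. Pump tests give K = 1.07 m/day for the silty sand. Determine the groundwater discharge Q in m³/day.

Cross-sectional area A = 788 × 17.7 = 13948 m².
Hydraulic gradient i = (321.10 − 310.90) / 2040 = 10.2 / 2040 = 0.005000.
Darcy's law: Q = K · A · i = 1.070 × 13948 × 0.005000 = 74.62 m³/day.

74.6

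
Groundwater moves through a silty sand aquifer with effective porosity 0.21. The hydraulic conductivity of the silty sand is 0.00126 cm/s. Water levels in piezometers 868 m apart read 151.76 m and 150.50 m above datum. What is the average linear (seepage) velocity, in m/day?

Convert K: 0.00126 cm/s × 864 = 1.089 m/day.
Hydraulic gradient i = (151.76 − 150.50) / 868 = 1.26 / 868 = 0.001452.
Darcy flux q = K · i = 1.089 × 0.001452 = 0.001580 m/day.
Seepage velocity v = q / n_e = 0.001580 / 0.21 = 0.007525 m/day.

0.00753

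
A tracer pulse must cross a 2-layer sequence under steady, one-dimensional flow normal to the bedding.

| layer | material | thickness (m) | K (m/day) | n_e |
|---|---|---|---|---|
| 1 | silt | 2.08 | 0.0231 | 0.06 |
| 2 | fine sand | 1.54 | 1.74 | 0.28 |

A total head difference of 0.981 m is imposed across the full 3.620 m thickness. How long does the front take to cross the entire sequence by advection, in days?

51.5

With flow normal to the layers, continuity requires the same specific discharge q through every layer.
Σ(b_i/K_i) = 2.08/0.0231 + 1.54/1.74 = 90.93 d.
q = Δh / Σ(b_i/K_i) = 0.981 / 90.93 = 0.01079 m/day.
In each layer the seepage velocity is v_i = q/n_i, so the layer transit time is t_i = b_i·n_i / q:
  layer 1 (silt): t_1 = 2.08 × 0.06 / 0.01079 = 11.57 d
  layer 2 (fine sand): t_2 = 1.54 × 0.28 / 0.01079 = 39.97 d
Total t = Σ t_i = 51.54 days.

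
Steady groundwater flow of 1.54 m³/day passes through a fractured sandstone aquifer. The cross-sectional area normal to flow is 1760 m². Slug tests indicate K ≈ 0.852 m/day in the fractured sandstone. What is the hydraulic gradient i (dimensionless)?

0.00103

From Q = K·A·i, i = Q / (K·A) = 1.54 / (0.8520 × 1760) = 0.001027.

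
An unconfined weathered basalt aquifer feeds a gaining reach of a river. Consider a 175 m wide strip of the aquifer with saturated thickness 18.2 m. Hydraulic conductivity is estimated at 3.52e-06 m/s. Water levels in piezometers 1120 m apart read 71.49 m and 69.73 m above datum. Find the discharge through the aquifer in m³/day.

Convert K: 3.52e-06 m/s × 86400 = 0.3041 m/day.
Cross-sectional area A = 175 × 18.2 = 3185 m².
Hydraulic gradient i = (71.49 − 69.73) / 1120 = 1.76 / 1120 = 0.001571.
Darcy's law: Q = K · A · i = 0.3041 × 3185 × 0.001571 = 1.522 m³/day.

1.52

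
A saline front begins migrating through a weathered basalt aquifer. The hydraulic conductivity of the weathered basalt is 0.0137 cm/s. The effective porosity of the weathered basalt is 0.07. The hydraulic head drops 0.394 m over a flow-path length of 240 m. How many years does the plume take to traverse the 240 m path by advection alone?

Convert K: 0.0137 cm/s × 864 = 11.84 m/day.
Hydraulic gradient i = Δh / L = 0.394 / 240 = 0.001642.
Darcy flux q = K · i = 11.84 × 0.001642 = 0.01943 m/day.
Seepage velocity v = q / n_e = 0.01943 / 0.07 = 0.2776 m/day.
Travel time t = L / v = 240 / 0.2776 = 864.5 days = 2.367 years.

2.37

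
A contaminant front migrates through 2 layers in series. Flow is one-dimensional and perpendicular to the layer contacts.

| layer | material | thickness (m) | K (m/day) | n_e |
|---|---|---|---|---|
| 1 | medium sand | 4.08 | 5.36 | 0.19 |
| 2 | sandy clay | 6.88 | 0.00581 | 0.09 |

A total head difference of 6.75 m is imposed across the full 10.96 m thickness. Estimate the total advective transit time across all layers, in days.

245

With flow normal to the layers, continuity requires the same specific discharge q through every layer.
Σ(b_i/K_i) = 4.08/5.36 + 6.88/0.00581 = 1185 d.
q = Δh / Σ(b_i/K_i) = 6.75 / 1185 = 0.005697 m/day.
In each layer the seepage velocity is v_i = q/n_i, so the layer transit time is t_i = b_i·n_i / q:
  layer 1 (medium sand): t_1 = 4.08 × 0.19 / 0.005697 = 136.1 d
  layer 2 (sandy clay): t_2 = 6.88 × 0.09 / 0.005697 = 108.7 d
Total t = Σ t_i = 244.8 days.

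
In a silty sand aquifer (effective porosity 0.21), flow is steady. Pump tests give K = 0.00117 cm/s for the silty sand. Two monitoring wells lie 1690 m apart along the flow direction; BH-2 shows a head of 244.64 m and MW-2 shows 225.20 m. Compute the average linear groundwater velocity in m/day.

Convert K: 0.00117 cm/s × 864 = 1.011 m/day.
Hydraulic gradient i = (244.64 − 225.20) / 1690 = 19.44 / 1690 = 0.01150.
Darcy flux q = K · i = 1.011 × 0.01150 = 0.01163 m/day.
Seepage velocity v = q / n_e = 0.01163 / 0.21 = 0.05537 m/day.

0.0554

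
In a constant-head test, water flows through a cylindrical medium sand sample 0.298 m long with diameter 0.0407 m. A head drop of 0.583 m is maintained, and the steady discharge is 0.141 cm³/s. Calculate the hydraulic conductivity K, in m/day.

4.79

Cross-sectional area A = π·(d/2)² = π × (0.0407/2)² = 0.001301 m².
Convert discharge: 0.141 cm³/s = 1.410e-07 m³/s.
Darcy's law rearranged: K = Q·L / (A·Δh) = 1.410e-07 × 0.298 / (0.001301 × 0.583) = 5.540e-05 m/s = 4.786 m/day.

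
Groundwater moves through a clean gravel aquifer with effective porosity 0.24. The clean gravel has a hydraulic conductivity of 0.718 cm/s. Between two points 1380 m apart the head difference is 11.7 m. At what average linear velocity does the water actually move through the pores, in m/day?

21.9

Convert K: 0.718 cm/s × 864 = 620.4 m/day.
Hydraulic gradient i = Δh / L = 11.7 / 1380 = 0.008478.
Darcy flux q = K · i = 620.4 × 0.008478 = 5.260 m/day.
Seepage velocity v = q / n_e = 5.260 / 0.24 = 21.91 m/day.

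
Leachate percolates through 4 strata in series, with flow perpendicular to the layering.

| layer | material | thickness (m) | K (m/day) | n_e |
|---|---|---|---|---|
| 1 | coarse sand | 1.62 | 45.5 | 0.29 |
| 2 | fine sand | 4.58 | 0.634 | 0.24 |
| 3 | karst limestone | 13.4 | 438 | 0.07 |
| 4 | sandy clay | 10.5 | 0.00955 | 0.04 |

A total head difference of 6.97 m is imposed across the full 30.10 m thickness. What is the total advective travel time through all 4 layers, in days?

465

With flow normal to the layers, continuity requires the same specific discharge q through every layer.
Σ(b_i/K_i) = 1.62/45.5 + 4.58/0.634 + 13.4/438 + 10.5/0.00955 = 1107 d.
q = Δh / Σ(b_i/K_i) = 6.97 / 1107 = 0.006298 m/day.
In each layer the seepage velocity is v_i = q/n_i, so the layer transit time is t_i = b_i·n_i / q:
  layer 1 (coarse sand): t_1 = 1.62 × 0.29 / 0.006298 = 74.60 d
  layer 2 (fine sand): t_2 = 4.58 × 0.24 / 0.006298 = 174.5 d
  layer 3 (karst limestone): t_3 = 13.4 × 0.07 / 0.006298 = 148.9 d
  layer 4 (sandy clay): t_4 = 10.5 × 0.04 / 0.006298 = 66.69 d
Total t = Σ t_i = 464.8 days.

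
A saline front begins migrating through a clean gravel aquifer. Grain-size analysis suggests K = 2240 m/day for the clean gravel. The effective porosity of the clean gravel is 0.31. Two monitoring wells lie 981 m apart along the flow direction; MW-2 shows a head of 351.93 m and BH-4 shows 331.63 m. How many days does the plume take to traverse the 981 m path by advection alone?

6.56

Hydraulic gradient i = (351.93 − 331.63) / 981 = 20.3 / 981 = 0.02069.
Darcy flux q = K · i = 2240 × 0.02069 = 46.35 m/day.
Seepage velocity v = q / n_e = 46.35 / 0.31 = 149.5 m/day.
Travel time t = L / v = 981 / 149.5 = 6.561 days.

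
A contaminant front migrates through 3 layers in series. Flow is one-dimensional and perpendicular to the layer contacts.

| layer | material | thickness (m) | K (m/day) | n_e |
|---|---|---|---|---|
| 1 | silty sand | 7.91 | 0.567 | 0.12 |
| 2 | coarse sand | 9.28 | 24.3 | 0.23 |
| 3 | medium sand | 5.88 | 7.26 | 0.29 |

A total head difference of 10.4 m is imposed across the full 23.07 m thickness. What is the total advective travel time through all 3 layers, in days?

With flow normal to the layers, continuity requires the same specific discharge q through every layer.
Σ(b_i/K_i) = 7.91/0.567 + 9.28/24.3 + 5.88/7.26 = 15.14 d.
q = Δh / Σ(b_i/K_i) = 10.4 / 15.14 = 0.6868 m/day.
In each layer the seepage velocity is v_i = q/n_i, so the layer transit time is t_i = b_i·n_i / q:
  layer 1 (silty sand): t_1 = 7.91 × 0.12 / 0.6868 = 1.382 d
  layer 2 (coarse sand): t_2 = 9.28 × 0.23 / 0.6868 = 3.108 d
  layer 3 (medium sand): t_3 = 5.88 × 0.29 / 0.6868 = 2.483 d
Total t = Σ t_i = 6.973 days.

6.97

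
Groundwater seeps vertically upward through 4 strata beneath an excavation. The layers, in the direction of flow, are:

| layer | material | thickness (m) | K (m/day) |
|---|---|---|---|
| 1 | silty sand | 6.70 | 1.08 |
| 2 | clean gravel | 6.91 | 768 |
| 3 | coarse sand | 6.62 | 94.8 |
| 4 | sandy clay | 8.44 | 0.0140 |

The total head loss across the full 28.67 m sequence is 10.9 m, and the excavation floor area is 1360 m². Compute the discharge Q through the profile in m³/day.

Flow is perpendicular to layering, so the layers act in series and the equivalent K is the thickness-weighted harmonic mean.
Total thickness L = 6.70 + 6.91 + 6.62 + 8.44 = 28.67 m.
Σ(b_i/K_i) = 6.70/1.08 + 6.91/768 + 6.62/94.8 + 8.44/0.0140 = 609.1 d.
K_eq = L / Σ(b_i/K_i) = 28.67 / 609.1 = 0.04707 m/day.
Q = K_eq · A · (Δh/L) = 0.04707 × 1360 × (10.9/28.67) = 24.34 m³/day.

24.3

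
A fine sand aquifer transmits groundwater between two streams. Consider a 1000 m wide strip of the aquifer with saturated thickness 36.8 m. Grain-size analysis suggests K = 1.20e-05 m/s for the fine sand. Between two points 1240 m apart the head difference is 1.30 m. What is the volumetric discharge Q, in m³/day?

40.0

Convert K: 1.20e-05 m/s × 86400 = 1.037 m/day.
Cross-sectional area A = 1000 × 36.8 = 36800 m².
Hydraulic gradient i = Δh / L = 1.30 / 1240 = 0.001048.
Darcy's law: Q = K · A · i = 1.037 × 36800 × 0.001048 = 40.00 m³/day.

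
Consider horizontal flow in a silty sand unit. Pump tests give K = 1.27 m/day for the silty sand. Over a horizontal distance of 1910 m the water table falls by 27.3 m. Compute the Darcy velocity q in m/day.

Hydraulic gradient i = Δh / L = 27.3 / 1910 = 0.01429.
Specific discharge q = K · i = 1.270 × 0.01429 = 0.01815 m/day.

0.0182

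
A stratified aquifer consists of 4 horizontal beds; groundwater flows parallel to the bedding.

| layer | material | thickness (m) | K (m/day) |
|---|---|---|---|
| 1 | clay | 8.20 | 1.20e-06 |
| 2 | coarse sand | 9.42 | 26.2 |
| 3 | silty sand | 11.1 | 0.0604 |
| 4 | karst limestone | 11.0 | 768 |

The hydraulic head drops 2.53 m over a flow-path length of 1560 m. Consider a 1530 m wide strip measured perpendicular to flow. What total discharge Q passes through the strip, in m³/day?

Flow is parallel to layering, so each bed carries its own Darcy discharge and the transmissivities add.
Σ(K_i·b_i) = 1.20e-06×8.20 + 26.2×9.42 + 0.0604×11.1 + 768×11.0 = 8695 m²/day.
Hydraulic gradient i = Δh / L = 2.53 / 1560 = 0.001622.
Q = Σ(K_i·b_i) · W · i = 8695 × 1530 × 0.001622 = 21576 m³/day.

21600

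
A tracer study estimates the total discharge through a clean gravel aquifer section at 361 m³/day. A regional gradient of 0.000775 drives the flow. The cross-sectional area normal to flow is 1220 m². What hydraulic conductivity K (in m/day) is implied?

382

Hydraulic gradient i = 0.000775.
From Q = K·A·i, K = Q / (A·i) = 361 / (1220 × 0.0007750) = 381.8 m/day.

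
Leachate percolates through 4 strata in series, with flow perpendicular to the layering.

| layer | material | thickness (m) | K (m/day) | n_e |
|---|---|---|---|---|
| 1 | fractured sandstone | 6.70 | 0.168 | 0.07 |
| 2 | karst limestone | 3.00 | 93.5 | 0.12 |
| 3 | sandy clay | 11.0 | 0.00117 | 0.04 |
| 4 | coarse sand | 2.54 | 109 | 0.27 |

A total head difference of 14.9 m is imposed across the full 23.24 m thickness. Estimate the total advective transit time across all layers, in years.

With flow normal to the layers, continuity requires the same specific discharge q through every layer.
Σ(b_i/K_i) = 6.70/0.168 + 3.00/93.5 + 11.0/0.00117 + 2.54/109 = 9442 d.
q = Δh / Σ(b_i/K_i) = 14.9 / 9442 = 0.001578 m/day.
In each layer the seepage velocity is v_i = q/n_i, so the layer transit time is t_i = b_i·n_i / q:
  layer 1 (fractured sandstone): t_1 = 6.70 × 0.07 / 0.001578 = 297.2 d
  layer 2 (karst limestone): t_2 = 3.00 × 0.12 / 0.001578 = 228.1 d
  layer 3 (sandy clay): t_3 = 11.0 × 0.04 / 0.001578 = 278.8 d
  layer 4 (coarse sand): t_4 = 2.54 × 0.27 / 0.001578 = 434.6 d
Total t = Σ t_i = 1239 days = 3.391 years.

3.39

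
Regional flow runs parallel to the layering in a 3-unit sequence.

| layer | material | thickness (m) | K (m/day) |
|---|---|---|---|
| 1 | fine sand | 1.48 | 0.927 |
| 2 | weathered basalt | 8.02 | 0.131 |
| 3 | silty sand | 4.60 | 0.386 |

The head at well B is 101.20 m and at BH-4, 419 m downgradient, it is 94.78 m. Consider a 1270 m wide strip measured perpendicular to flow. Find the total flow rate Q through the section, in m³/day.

Flow is parallel to layering, so each bed carries its own Darcy discharge and the transmissivities add.
Σ(K_i·b_i) = 0.927×1.48 + 0.131×8.02 + 0.386×4.60 = 4.198 m²/day.
Hydraulic gradient i = (101.20 − 94.78) / 419 = 6.42 / 419 = 0.01532.
Q = Σ(K_i·b_i) · W · i = 4.198 × 1270 × 0.01532 = 81.69 m³/day.

81.7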